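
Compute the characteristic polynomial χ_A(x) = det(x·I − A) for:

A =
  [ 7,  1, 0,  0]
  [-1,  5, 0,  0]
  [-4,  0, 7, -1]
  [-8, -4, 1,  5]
x^4 - 24*x^3 + 216*x^2 - 864*x + 1296

Expanding det(x·I − A) (e.g. by cofactor expansion or by noting that A is similar to its Jordan form J, which has the same characteristic polynomial as A) gives
  χ_A(x) = x^4 - 24*x^3 + 216*x^2 - 864*x + 1296
which factors as (x - 6)^4. The eigenvalues (with algebraic multiplicities) are λ = 6 with multiplicity 4.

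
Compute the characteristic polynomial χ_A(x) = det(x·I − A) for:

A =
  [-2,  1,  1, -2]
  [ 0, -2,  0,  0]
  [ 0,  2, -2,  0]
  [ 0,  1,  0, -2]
x^4 + 8*x^3 + 24*x^2 + 32*x + 16

Expanding det(x·I − A) (e.g. by cofactor expansion or by noting that A is similar to its Jordan form J, which has the same characteristic polynomial as A) gives
  χ_A(x) = x^4 + 8*x^3 + 24*x^2 + 32*x + 16
which factors as (x + 2)^4. The eigenvalues (with algebraic multiplicities) are λ = -2 with multiplicity 4.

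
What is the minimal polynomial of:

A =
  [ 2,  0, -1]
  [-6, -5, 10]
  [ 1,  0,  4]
x^3 - x^2 - 21*x + 45

The characteristic polynomial is χ_A(x) = (x - 3)^2*(x + 5), so the eigenvalues are known. The minimal polynomial is
  m_A(x) = Π_λ (x − λ)^{k_λ}
where k_λ is the size of the *largest* Jordan block for λ (equivalently, the smallest k with (A − λI)^k v = 0 for every generalised eigenvector v of λ).

  λ = -5: largest Jordan block has size 1, contributing (x + 5)
  λ = 3: largest Jordan block has size 2, contributing (x − 3)^2

So m_A(x) = (x - 3)^2*(x + 5) = x^3 - x^2 - 21*x + 45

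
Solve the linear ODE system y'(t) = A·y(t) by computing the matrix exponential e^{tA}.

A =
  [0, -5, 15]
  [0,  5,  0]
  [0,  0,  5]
e^{tA} =
  [1, 1 - exp(5*t), 3*exp(5*t) - 3]
  [0, exp(5*t), 0]
  [0, 0, exp(5*t)]

Strategy: write A = P · J · P⁻¹ where J is a Jordan canonical form, so e^{tA} = P · e^{tJ} · P⁻¹, and e^{tJ} can be computed block-by-block.

A has Jordan form
J =
  [0, 0, 0]
  [0, 5, 0]
  [0, 0, 5]
(up to reordering of blocks).

Per-block formulas:
  For a 1×1 block at λ = 5: exp(t · [5]) = [e^(5t)].
  For a 1×1 block at λ = 0: exp(t · [0]) = [e^(0t)].

After assembling e^{tJ} and conjugating by P, we get:

e^{tA} =
  [1, 1 - exp(5*t), 3*exp(5*t) - 3]
  [0, exp(5*t), 0]
  [0, 0, exp(5*t)]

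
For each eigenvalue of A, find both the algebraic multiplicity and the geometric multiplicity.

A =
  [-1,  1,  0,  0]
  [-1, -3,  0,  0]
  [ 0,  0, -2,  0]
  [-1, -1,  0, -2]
λ = -2: alg = 4, geom = 3

Step 1 — factor the characteristic polynomial to read off the algebraic multiplicities:
  χ_A(x) = (x + 2)^4

Step 2 — compute geometric multiplicities via the rank-nullity identity g(λ) = n − rank(A − λI):
  rank(A − (-2)·I) = 1, so dim ker(A − (-2)·I) = n − 1 = 3

Summary:
  λ = -2: algebraic multiplicity = 4, geometric multiplicity = 3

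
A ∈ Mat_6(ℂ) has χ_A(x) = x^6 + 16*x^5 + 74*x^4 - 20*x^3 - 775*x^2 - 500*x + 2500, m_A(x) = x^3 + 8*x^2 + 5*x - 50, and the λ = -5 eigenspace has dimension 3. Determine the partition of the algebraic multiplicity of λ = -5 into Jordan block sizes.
Block sizes for λ = -5: [2, 1, 1]

Step 1 — from the characteristic polynomial, algebraic multiplicity of λ = -5 is 4. From dim ker(A − (-5)·I) = 3, there are exactly 3 Jordan blocks for λ = -5.
Step 2 — from the minimal polynomial, the factor (x + 5)^2 tells us the largest block for λ = -5 has size 2.
Step 3 — with total size 4, 3 blocks, and largest block 2, the block sizes (in nonincreasing order) are [2, 1, 1].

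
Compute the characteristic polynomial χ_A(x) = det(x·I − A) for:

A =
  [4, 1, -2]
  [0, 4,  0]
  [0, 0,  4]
x^3 - 12*x^2 + 48*x - 64

Expanding det(x·I − A) (e.g. by cofactor expansion or by noting that A is similar to its Jordan form J, which has the same characteristic polynomial as A) gives
  χ_A(x) = x^3 - 12*x^2 + 48*x - 64
which factors as (x - 4)^3. The eigenvalues (with algebraic multiplicities) are λ = 4 with multiplicity 3.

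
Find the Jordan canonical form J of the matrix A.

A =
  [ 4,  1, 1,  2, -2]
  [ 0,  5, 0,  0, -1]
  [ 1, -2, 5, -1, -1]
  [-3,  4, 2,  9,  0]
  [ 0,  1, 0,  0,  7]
J_3(6) ⊕ J_2(6)

The characteristic polynomial is
  det(x·I − A) = x^5 - 30*x^4 + 360*x^3 - 2160*x^2 + 6480*x - 7776 = (x - 6)^5

Eigenvalues and multiplicities (the geometric multiplicity of λ is n − rank(A − λI), which equals the number of Jordan blocks for λ):
  λ = 6: algebraic multiplicity = 5, geometric multiplicity = 2

Determining the block sizes for each eigenvalue:
  λ = 6: with am = 5 and gm = 2, the partition is not yet determined (e.g. several partitions of 5 into 2 parts exist). Let N = A − (6)·I. Computing rank(N^1) = 3, rank(N^2) = 1, rank(N^3) = 0; the number of blocks of size ≥ j is rank(N^{j−1}) − rank(N^j), giving [2, 2, 1]. So we have 1 block(s) of size 3, 1 block(s) of size 2 → block sizes [3, 2]

Assembling the blocks gives a Jordan form
J =
  [6, 1, 0, 0, 0]
  [0, 6, 1, 0, 0]
  [0, 0, 6, 0, 0]
  [0, 0, 0, 6, 1]
  [0, 0, 0, 0, 6]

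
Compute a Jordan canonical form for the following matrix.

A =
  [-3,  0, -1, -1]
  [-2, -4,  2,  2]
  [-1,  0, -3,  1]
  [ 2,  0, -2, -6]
J_2(-4) ⊕ J_1(-4) ⊕ J_1(-4)

The characteristic polynomial is
  det(x·I − A) = x^4 + 16*x^3 + 96*x^2 + 256*x + 256 = (x + 4)^4

Eigenvalues and multiplicities (the geometric multiplicity of λ is n − rank(A − λI), which equals the number of Jordan blocks for λ):
  λ = -4: algebraic multiplicity = 4, geometric multiplicity = 3

Determining the block sizes for each eigenvalue:
  λ = -4: 3 blocks summing to 4 forces exactly one block of size 2 and the rest size 1 → block sizes [2, 1, 1]

Assembling the blocks gives a Jordan form
J =
  [-4,  1,  0,  0]
  [ 0, -4,  0,  0]
  [ 0,  0, -4,  0]
  [ 0,  0,  0, -4]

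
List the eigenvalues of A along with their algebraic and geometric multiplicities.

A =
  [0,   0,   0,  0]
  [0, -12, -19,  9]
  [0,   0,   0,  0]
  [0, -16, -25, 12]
λ = 0: alg = 4, geom = 2

Step 1 — factor the characteristic polynomial to read off the algebraic multiplicities:
  χ_A(x) = x^4

Step 2 — compute geometric multiplicities via the rank-nullity identity g(λ) = n − rank(A − λI):
  rank(A − (0)·I) = 2, so dim ker(A − (0)·I) = n − 2 = 2

Summary:
  λ = 0: algebraic multiplicity = 4, geometric multiplicity = 2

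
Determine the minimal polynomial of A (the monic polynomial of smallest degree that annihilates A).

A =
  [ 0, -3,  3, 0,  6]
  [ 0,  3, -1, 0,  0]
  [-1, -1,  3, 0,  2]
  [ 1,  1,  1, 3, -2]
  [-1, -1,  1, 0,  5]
x^3 - 8*x^2 + 21*x - 18

The characteristic polynomial is χ_A(x) = (x - 3)^4*(x - 2), so the eigenvalues are known. The minimal polynomial is
  m_A(x) = Π_λ (x − λ)^{k_λ}
where k_λ is the size of the *largest* Jordan block for λ (equivalently, the smallest k with (A − λI)^k v = 0 for every generalised eigenvector v of λ).

  λ = 2: largest Jordan block has size 1, contributing (x − 2)
  λ = 3: largest Jordan block has size 2, contributing (x − 3)^2

So m_A(x) = (x - 3)^2*(x - 2) = x^3 - 8*x^2 + 21*x - 18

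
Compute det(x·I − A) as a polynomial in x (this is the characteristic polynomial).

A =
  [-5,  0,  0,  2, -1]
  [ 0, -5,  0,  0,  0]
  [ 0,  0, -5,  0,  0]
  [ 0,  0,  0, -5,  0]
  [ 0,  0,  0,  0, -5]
x^5 + 25*x^4 + 250*x^3 + 1250*x^2 + 3125*x + 3125

Expanding det(x·I − A) (e.g. by cofactor expansion or by noting that A is similar to its Jordan form J, which has the same characteristic polynomial as A) gives
  χ_A(x) = x^5 + 25*x^4 + 250*x^3 + 1250*x^2 + 3125*x + 3125
which factors as (x + 5)^5. The eigenvalues (with algebraic multiplicities) are λ = -5 with multiplicity 5.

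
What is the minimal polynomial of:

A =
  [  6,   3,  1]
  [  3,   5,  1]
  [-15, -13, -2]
x^3 - 9*x^2 + 27*x - 27

The characteristic polynomial is χ_A(x) = (x - 3)^3, so the eigenvalues are known. The minimal polynomial is
  m_A(x) = Π_λ (x − λ)^{k_λ}
where k_λ is the size of the *largest* Jordan block for λ (equivalently, the smallest k with (A − λI)^k v = 0 for every generalised eigenvector v of λ).

  λ = 3: largest Jordan block has size 3, contributing (x − 3)^3

So m_A(x) = (x - 3)^3 = x^3 - 9*x^2 + 27*x - 27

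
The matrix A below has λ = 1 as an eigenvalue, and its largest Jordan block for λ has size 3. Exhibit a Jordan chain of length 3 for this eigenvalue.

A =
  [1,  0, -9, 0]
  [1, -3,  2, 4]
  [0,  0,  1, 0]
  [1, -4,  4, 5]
A Jordan chain for λ = 1 of length 3:
v_1 = (0, -1, 0, -1)ᵀ
v_2 = (-9, 2, 0, 4)ᵀ
v_3 = (0, 0, 1, 0)ᵀ

Let N = A − (1)·I. We want v_3 with N^3 v_3 = 0 but N^2 v_3 ≠ 0; then v_{j-1} := N · v_j for j = 3, …, 2.

Pick v_3 = (0, 0, 1, 0)ᵀ.
Then v_2 = N · v_3 = (-9, 2, 0, 4)ᵀ.
Then v_1 = N · v_2 = (0, -1, 0, -1)ᵀ.

Sanity check: (A − (1)·I) v_1 = (0, 0, 0, 0)ᵀ = 0. ✓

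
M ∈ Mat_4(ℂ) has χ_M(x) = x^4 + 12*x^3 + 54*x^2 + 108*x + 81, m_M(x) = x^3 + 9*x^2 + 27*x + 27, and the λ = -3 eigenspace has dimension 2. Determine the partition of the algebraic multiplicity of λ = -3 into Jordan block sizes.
Block sizes for λ = -3: [3, 1]

Step 1 — from the characteristic polynomial, algebraic multiplicity of λ = -3 is 4. From dim ker(M − (-3)·I) = 2, there are exactly 2 Jordan blocks for λ = -3.
Step 2 — from the minimal polynomial, the factor (x + 3)^3 tells us the largest block for λ = -3 has size 3.
Step 3 — with total size 4, 2 blocks, and largest block 3, the block sizes (in nonincreasing order) are [3, 1].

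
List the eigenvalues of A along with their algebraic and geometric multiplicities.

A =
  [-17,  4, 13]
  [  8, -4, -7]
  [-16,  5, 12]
λ = -3: alg = 3, geom = 1

Step 1 — factor the characteristic polynomial to read off the algebraic multiplicities:
  χ_A(x) = (x + 3)^3

Step 2 — compute geometric multiplicities via the rank-nullity identity g(λ) = n − rank(A − λI):
  rank(A − (-3)·I) = 2, so dim ker(A − (-3)·I) = n − 2 = 1

Summary:
  λ = -3: algebraic multiplicity = 3, geometric multiplicity = 1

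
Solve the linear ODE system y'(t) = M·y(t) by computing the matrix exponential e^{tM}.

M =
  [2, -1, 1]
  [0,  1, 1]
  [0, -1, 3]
e^{tM} =
  [exp(2*t), -t*exp(2*t), t*exp(2*t)]
  [0, -t*exp(2*t) + exp(2*t), t*exp(2*t)]
  [0, -t*exp(2*t), t*exp(2*t) + exp(2*t)]

Strategy: write M = P · J · P⁻¹ where J is a Jordan canonical form, so e^{tM} = P · e^{tJ} · P⁻¹, and e^{tJ} can be computed block-by-block.

M has Jordan form
J =
  [2, 1, 0]
  [0, 2, 0]
  [0, 0, 2]
(up to reordering of blocks).

Per-block formulas:
  For a 2×2 Jordan block J_2(2): exp(t · J_2(2)) = e^(2t)·(I + t·N), where N is the 2×2 nilpotent shift.
  For a 1×1 block at λ = 2: exp(t · [2]) = [e^(2t)].

After assembling e^{tJ} and conjugating by P, we get:

e^{tM} =
  [exp(2*t), -t*exp(2*t), t*exp(2*t)]
  [0, -t*exp(2*t) + exp(2*t), t*exp(2*t)]
  [0, -t*exp(2*t), t*exp(2*t) + exp(2*t)]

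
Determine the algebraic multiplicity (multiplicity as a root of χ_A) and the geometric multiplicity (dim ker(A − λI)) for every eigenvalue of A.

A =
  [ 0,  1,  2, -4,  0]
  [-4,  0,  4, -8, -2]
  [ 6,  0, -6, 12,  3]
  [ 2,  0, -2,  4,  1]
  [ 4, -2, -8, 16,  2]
λ = 0: alg = 5, geom = 3

Step 1 — factor the characteristic polynomial to read off the algebraic multiplicities:
  χ_A(x) = x^5

Step 2 — compute geometric multiplicities via the rank-nullity identity g(λ) = n − rank(A − λI):
  rank(A − (0)·I) = 2, so dim ker(A − (0)·I) = n − 2 = 3

Summary:
  λ = 0: algebraic multiplicity = 5, geometric multiplicity = 3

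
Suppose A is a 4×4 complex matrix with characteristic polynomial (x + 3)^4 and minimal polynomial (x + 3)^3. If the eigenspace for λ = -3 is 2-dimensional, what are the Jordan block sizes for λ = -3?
Block sizes for λ = -3: [3, 1]

Step 1 — from the characteristic polynomial, algebraic multiplicity of λ = -3 is 4. From dim ker(A − (-3)·I) = 2, there are exactly 2 Jordan blocks for λ = -3.
Step 2 — from the minimal polynomial, the factor (x + 3)^3 tells us the largest block for λ = -3 has size 3.
Step 3 — with total size 4, 2 blocks, and largest block 3, the block sizes (in nonincreasing order) are [3, 1].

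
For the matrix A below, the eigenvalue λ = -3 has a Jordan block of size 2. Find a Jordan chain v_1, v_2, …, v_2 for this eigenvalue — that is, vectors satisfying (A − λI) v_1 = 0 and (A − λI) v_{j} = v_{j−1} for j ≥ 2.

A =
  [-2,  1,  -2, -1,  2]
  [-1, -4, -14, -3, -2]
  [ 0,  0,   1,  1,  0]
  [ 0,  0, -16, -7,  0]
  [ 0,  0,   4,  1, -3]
A Jordan chain for λ = -3 of length 2:
v_1 = (1, -1, 0, 0, 0)ᵀ
v_2 = (1, 0, 0, 0, 0)ᵀ

Let N = A − (-3)·I. We want v_2 with N^2 v_2 = 0 but N^1 v_2 ≠ 0; then v_{j-1} := N · v_j for j = 2, …, 2.

Pick v_2 = (1, 0, 0, 0, 0)ᵀ.
Then v_1 = N · v_2 = (1, -1, 0, 0, 0)ᵀ.

Sanity check: (A − (-3)·I) v_1 = (0, 0, 0, 0, 0)ᵀ = 0. ✓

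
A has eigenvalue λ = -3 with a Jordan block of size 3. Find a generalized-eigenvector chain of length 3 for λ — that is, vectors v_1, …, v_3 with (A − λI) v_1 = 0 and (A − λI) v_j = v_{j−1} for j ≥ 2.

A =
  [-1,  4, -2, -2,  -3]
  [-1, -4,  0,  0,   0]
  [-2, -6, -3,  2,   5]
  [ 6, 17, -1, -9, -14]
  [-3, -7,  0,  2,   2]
A Jordan chain for λ = -3 of length 3:
v_1 = (1, -1, -1, 3, -2)ᵀ
v_2 = (2, -1, -2, 6, -3)ᵀ
v_3 = (1, 0, 0, 0, 0)ᵀ

Let N = A − (-3)·I. We want v_3 with N^3 v_3 = 0 but N^2 v_3 ≠ 0; then v_{j-1} := N · v_j for j = 3, …, 2.

Pick v_3 = (1, 0, 0, 0, 0)ᵀ.
Then v_2 = N · v_3 = (2, -1, -2, 6, -3)ᵀ.
Then v_1 = N · v_2 = (1, -1, -1, 3, -2)ᵀ.

Sanity check: (A − (-3)·I) v_1 = (0, 0, 0, 0, 0)ᵀ = 0. ✓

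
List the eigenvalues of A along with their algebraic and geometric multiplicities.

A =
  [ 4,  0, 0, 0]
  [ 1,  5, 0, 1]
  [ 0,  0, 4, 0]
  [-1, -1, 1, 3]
λ = 4: alg = 4, geom = 2

Step 1 — factor the characteristic polynomial to read off the algebraic multiplicities:
  χ_A(x) = (x - 4)^4

Step 2 — compute geometric multiplicities via the rank-nullity identity g(λ) = n − rank(A − λI):
  rank(A − (4)·I) = 2, so dim ker(A − (4)·I) = n − 2 = 2

Summary:
  λ = 4: algebraic multiplicity = 4, geometric multiplicity = 2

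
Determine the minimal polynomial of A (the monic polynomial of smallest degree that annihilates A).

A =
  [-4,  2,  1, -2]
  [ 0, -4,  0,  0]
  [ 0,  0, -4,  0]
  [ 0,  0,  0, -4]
x^2 + 8*x + 16

The characteristic polynomial is χ_A(x) = (x + 4)^4, so the eigenvalues are known. The minimal polynomial is
  m_A(x) = Π_λ (x − λ)^{k_λ}
where k_λ is the size of the *largest* Jordan block for λ (equivalently, the smallest k with (A − λI)^k v = 0 for every generalised eigenvector v of λ).

  λ = -4: largest Jordan block has size 2, contributing (x + 4)^2

So m_A(x) = (x + 4)^2 = x^2 + 8*x + 16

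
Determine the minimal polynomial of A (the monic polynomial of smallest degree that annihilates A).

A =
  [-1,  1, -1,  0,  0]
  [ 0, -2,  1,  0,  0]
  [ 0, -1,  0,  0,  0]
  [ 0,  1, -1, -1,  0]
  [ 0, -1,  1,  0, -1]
x^2 + 2*x + 1

The characteristic polynomial is χ_A(x) = (x + 1)^5, so the eigenvalues are known. The minimal polynomial is
  m_A(x) = Π_λ (x − λ)^{k_λ}
where k_λ is the size of the *largest* Jordan block for λ (equivalently, the smallest k with (A − λI)^k v = 0 for every generalised eigenvector v of λ).

  λ = -1: largest Jordan block has size 2, contributing (x + 1)^2

So m_A(x) = (x + 1)^2 = x^2 + 2*x + 1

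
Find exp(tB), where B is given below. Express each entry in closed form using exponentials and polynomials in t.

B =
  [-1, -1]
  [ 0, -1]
e^{tB} =
  [exp(-t), -t*exp(-t)]
  [0, exp(-t)]

Strategy: write B = P · J · P⁻¹ where J is a Jordan canonical form, so e^{tB} = P · e^{tJ} · P⁻¹, and e^{tJ} can be computed block-by-block.

B has Jordan form
J =
  [-1,  1]
  [ 0, -1]
(up to reordering of blocks).

Per-block formulas:
  For a 2×2 Jordan block J_2(-1): exp(t · J_2(-1)) = e^(-1t)·(I + t·N), where N is the 2×2 nilpotent shift.

After assembling e^{tJ} and conjugating by P, we get:

e^{tB} =
  [exp(-t), -t*exp(-t)]
  [0, exp(-t)]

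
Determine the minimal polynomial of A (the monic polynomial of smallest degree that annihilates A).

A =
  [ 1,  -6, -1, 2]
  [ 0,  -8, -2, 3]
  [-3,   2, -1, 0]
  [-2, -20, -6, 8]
x^2

The characteristic polynomial is χ_A(x) = x^4, so the eigenvalues are known. The minimal polynomial is
  m_A(x) = Π_λ (x − λ)^{k_λ}
where k_λ is the size of the *largest* Jordan block for λ (equivalently, the smallest k with (A − λI)^k v = 0 for every generalised eigenvector v of λ).

  λ = 0: largest Jordan block has size 2, contributing (x − 0)^2

So m_A(x) = x^2 = x^2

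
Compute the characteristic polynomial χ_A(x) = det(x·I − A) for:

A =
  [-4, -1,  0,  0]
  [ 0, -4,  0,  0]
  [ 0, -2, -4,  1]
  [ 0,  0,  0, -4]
x^4 + 16*x^3 + 96*x^2 + 256*x + 256

Expanding det(x·I − A) (e.g. by cofactor expansion or by noting that A is similar to its Jordan form J, which has the same characteristic polynomial as A) gives
  χ_A(x) = x^4 + 16*x^3 + 96*x^2 + 256*x + 256
which factors as (x + 4)^4. The eigenvalues (with algebraic multiplicities) are λ = -4 with multiplicity 4.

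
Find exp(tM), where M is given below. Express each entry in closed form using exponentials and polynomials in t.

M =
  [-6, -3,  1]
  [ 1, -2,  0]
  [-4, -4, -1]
e^{tM} =
  [t^2*exp(-3*t) - 3*t*exp(-3*t) + exp(-3*t), t^2*exp(-3*t) - 3*t*exp(-3*t), -t^2*exp(-3*t)/2 + t*exp(-3*t)]
  [-t^2*exp(-3*t) + t*exp(-3*t), -t^2*exp(-3*t) + t*exp(-3*t) + exp(-3*t), t^2*exp(-3*t)/2]
  [-4*t*exp(-3*t), -4*t*exp(-3*t), 2*t*exp(-3*t) + exp(-3*t)]

Strategy: write M = P · J · P⁻¹ where J is a Jordan canonical form, so e^{tM} = P · e^{tJ} · P⁻¹, and e^{tJ} can be computed block-by-block.

M has Jordan form
J =
  [-3,  1,  0]
  [ 0, -3,  1]
  [ 0,  0, -3]
(up to reordering of blocks).

Per-block formulas:
  For a 3×3 Jordan block J_3(-3): exp(t · J_3(-3)) = e^(-3t)·(I + t·N + (t^2/2)·N^2), where N is the 3×3 nilpotent shift.

After assembling e^{tJ} and conjugating by P, we get:

e^{tM} =
  [t^2*exp(-3*t) - 3*t*exp(-3*t) + exp(-3*t), t^2*exp(-3*t) - 3*t*exp(-3*t), -t^2*exp(-3*t)/2 + t*exp(-3*t)]
  [-t^2*exp(-3*t) + t*exp(-3*t), -t^2*exp(-3*t) + t*exp(-3*t) + exp(-3*t), t^2*exp(-3*t)/2]
  [-4*t*exp(-3*t), -4*t*exp(-3*t), 2*t*exp(-3*t) + exp(-3*t)]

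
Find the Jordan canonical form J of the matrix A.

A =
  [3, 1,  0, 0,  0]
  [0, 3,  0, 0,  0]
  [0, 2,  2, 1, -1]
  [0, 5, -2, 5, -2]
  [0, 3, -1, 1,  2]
J_2(3) ⊕ J_2(3) ⊕ J_1(3)

The characteristic polynomial is
  det(x·I − A) = x^5 - 15*x^4 + 90*x^3 - 270*x^2 + 405*x - 243 = (x - 3)^5

Eigenvalues and multiplicities (the geometric multiplicity of λ is n − rank(A − λI), which equals the number of Jordan blocks for λ):
  λ = 3: algebraic multiplicity = 5, geometric multiplicity = 3

Determining the block sizes for each eigenvalue:
  λ = 3: with am = 5 and gm = 3, the partition is not yet determined (e.g. several partitions of 5 into 3 parts exist). Let N = A − (3)·I. Computing rank(N^1) = 2, rank(N^2) = 0; the number of blocks of size ≥ j is rank(N^{j−1}) − rank(N^j), giving [3, 2]. So we have 2 block(s) of size 2, 1 block(s) of size 1 → block sizes [2, 2, 1]

Assembling the blocks gives a Jordan form
J =
  [3, 1, 0, 0, 0]
  [0, 3, 0, 0, 0]
  [0, 0, 3, 1, 0]
  [0, 0, 0, 3, 0]
  [0, 0, 0, 0, 3]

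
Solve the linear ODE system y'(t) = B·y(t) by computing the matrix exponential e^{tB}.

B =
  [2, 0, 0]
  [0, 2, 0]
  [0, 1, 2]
e^{tB} =
  [exp(2*t), 0, 0]
  [0, exp(2*t), 0]
  [0, t*exp(2*t), exp(2*t)]

Strategy: write B = P · J · P⁻¹ where J is a Jordan canonical form, so e^{tB} = P · e^{tJ} · P⁻¹, and e^{tJ} can be computed block-by-block.

B has Jordan form
J =
  [2, 1, 0]
  [0, 2, 0]
  [0, 0, 2]
(up to reordering of blocks).

Per-block formulas:
  For a 1×1 block at λ = 2: exp(t · [2]) = [e^(2t)].
  For a 2×2 Jordan block J_2(2): exp(t · J_2(2)) = e^(2t)·(I + t·N), where N is the 2×2 nilpotent shift.

After assembling e^{tJ} and conjugating by P, we get:

e^{tB} =
  [exp(2*t), 0, 0]
  [0, exp(2*t), 0]
  [0, t*exp(2*t), exp(2*t)]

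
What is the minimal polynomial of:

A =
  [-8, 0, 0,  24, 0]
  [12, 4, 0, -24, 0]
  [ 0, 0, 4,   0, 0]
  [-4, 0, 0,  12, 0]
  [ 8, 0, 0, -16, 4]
x^2 - 4*x

The characteristic polynomial is χ_A(x) = x*(x - 4)^4, so the eigenvalues are known. The minimal polynomial is
  m_A(x) = Π_λ (x − λ)^{k_λ}
where k_λ is the size of the *largest* Jordan block for λ (equivalently, the smallest k with (A − λI)^k v = 0 for every generalised eigenvector v of λ).

  λ = 0: largest Jordan block has size 1, contributing (x − 0)
  λ = 4: largest Jordan block has size 1, contributing (x − 4)

So m_A(x) = x*(x - 4) = x^2 - 4*x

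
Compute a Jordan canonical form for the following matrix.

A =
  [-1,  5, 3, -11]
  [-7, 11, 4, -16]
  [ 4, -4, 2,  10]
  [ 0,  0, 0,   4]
J_3(4) ⊕ J_1(4)

The characteristic polynomial is
  det(x·I − A) = x^4 - 16*x^3 + 96*x^2 - 256*x + 256 = (x - 4)^4

Eigenvalues and multiplicities (the geometric multiplicity of λ is n − rank(A − λI), which equals the number of Jordan blocks for λ):
  λ = 4: algebraic multiplicity = 4, geometric multiplicity = 2

Determining the block sizes for each eigenvalue:
  λ = 4: with am = 4 and gm = 2, the partition is not yet determined (e.g. several partitions of 4 into 2 parts exist). Let N = A − (4)·I. Computing rank(N^1) = 2, rank(N^2) = 1, rank(N^3) = 0; the number of blocks of size ≥ j is rank(N^{j−1}) − rank(N^j), giving [2, 1, 1]. So we have 1 block(s) of size 3, 1 block(s) of size 1 → block sizes [3, 1]

Assembling the blocks gives a Jordan form
J =
  [4, 1, 0, 0]
  [0, 4, 1, 0]
  [0, 0, 4, 0]
  [0, 0, 0, 4]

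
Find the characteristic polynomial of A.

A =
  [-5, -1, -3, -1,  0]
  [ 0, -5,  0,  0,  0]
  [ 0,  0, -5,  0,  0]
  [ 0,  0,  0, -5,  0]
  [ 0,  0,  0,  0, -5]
x^5 + 25*x^4 + 250*x^3 + 1250*x^2 + 3125*x + 3125

Expanding det(x·I − A) (e.g. by cofactor expansion or by noting that A is similar to its Jordan form J, which has the same characteristic polynomial as A) gives
  χ_A(x) = x^5 + 25*x^4 + 250*x^3 + 1250*x^2 + 3125*x + 3125
which factors as (x + 5)^5. The eigenvalues (with algebraic multiplicities) are λ = -5 with multiplicity 5.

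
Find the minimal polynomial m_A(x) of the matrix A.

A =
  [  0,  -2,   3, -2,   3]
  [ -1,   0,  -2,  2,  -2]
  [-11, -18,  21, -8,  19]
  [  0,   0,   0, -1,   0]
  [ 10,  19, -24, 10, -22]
x^4 + x^3 - 3*x^2 - 5*x - 2

The characteristic polynomial is χ_A(x) = (x - 2)*(x + 1)^4, so the eigenvalues are known. The minimal polynomial is
  m_A(x) = Π_λ (x − λ)^{k_λ}
where k_λ is the size of the *largest* Jordan block for λ (equivalently, the smallest k with (A − λI)^k v = 0 for every generalised eigenvector v of λ).

  λ = -1: largest Jordan block has size 3, contributing (x + 1)^3
  λ = 2: largest Jordan block has size 1, contributing (x − 2)

So m_A(x) = (x - 2)*(x + 1)^3 = x^4 + x^3 - 3*x^2 - 5*x - 2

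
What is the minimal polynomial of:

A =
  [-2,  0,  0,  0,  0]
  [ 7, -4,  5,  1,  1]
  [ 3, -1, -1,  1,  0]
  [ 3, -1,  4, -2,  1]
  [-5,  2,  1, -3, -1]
x^3 + 6*x^2 + 12*x + 8

The characteristic polynomial is χ_A(x) = (x + 2)^5, so the eigenvalues are known. The minimal polynomial is
  m_A(x) = Π_λ (x − λ)^{k_λ}
where k_λ is the size of the *largest* Jordan block for λ (equivalently, the smallest k with (A − λI)^k v = 0 for every generalised eigenvector v of λ).

  λ = -2: largest Jordan block has size 3, contributing (x + 2)^3

So m_A(x) = (x + 2)^3 = x^3 + 6*x^2 + 12*x + 8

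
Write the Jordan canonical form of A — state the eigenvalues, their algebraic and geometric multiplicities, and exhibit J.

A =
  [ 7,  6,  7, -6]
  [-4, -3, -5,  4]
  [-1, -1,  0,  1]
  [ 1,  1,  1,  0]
J_3(1) ⊕ J_1(1)

The characteristic polynomial is
  det(x·I − A) = x^4 - 4*x^3 + 6*x^2 - 4*x + 1 = (x - 1)^4

Eigenvalues and multiplicities (the geometric multiplicity of λ is n − rank(A − λI), which equals the number of Jordan blocks for λ):
  λ = 1: algebraic multiplicity = 4, geometric multiplicity = 2

Determining the block sizes for each eigenvalue:
  λ = 1: with am = 4 and gm = 2, the partition is not yet determined (e.g. several partitions of 4 into 2 parts exist). Let N = A − (1)·I. Computing rank(N^1) = 2, rank(N^2) = 1, rank(N^3) = 0; the number of blocks of size ≥ j is rank(N^{j−1}) − rank(N^j), giving [2, 1, 1]. So we have 1 block(s) of size 3, 1 block(s) of size 1 → block sizes [3, 1]

Assembling the blocks gives a Jordan form
J =
  [1, 1, 0, 0]
  [0, 1, 1, 0]
  [0, 0, 1, 0]
  [0, 0, 0, 1]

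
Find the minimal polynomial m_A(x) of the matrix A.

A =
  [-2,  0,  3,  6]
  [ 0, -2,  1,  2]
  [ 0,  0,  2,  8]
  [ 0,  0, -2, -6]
x^2 + 4*x + 4

The characteristic polynomial is χ_A(x) = (x + 2)^4, so the eigenvalues are known. The minimal polynomial is
  m_A(x) = Π_λ (x − λ)^{k_λ}
where k_λ is the size of the *largest* Jordan block for λ (equivalently, the smallest k with (A − λI)^k v = 0 for every generalised eigenvector v of λ).

  λ = -2: largest Jordan block has size 2, contributing (x + 2)^2

So m_A(x) = (x + 2)^2 = x^2 + 4*x + 4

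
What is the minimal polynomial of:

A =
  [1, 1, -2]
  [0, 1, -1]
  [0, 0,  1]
x^3 - 3*x^2 + 3*x - 1

The characteristic polynomial is χ_A(x) = (x - 1)^3, so the eigenvalues are known. The minimal polynomial is
  m_A(x) = Π_λ (x − λ)^{k_λ}
where k_λ is the size of the *largest* Jordan block for λ (equivalently, the smallest k with (A − λI)^k v = 0 for every generalised eigenvector v of λ).

  λ = 1: largest Jordan block has size 3, contributing (x − 1)^3

So m_A(x) = (x - 1)^3 = x^3 - 3*x^2 + 3*x - 1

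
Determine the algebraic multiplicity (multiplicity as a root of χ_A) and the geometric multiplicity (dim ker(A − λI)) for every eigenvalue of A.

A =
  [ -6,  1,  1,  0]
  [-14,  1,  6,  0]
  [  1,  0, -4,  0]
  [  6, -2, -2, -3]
λ = -3: alg = 4, geom = 2

Step 1 — factor the characteristic polynomial to read off the algebraic multiplicities:
  χ_A(x) = (x + 3)^4

Step 2 — compute geometric multiplicities via the rank-nullity identity g(λ) = n − rank(A − λI):
  rank(A − (-3)·I) = 2, so dim ker(A − (-3)·I) = n − 2 = 2

Summary:
  λ = -3: algebraic multiplicity = 4, geometric multiplicity = 2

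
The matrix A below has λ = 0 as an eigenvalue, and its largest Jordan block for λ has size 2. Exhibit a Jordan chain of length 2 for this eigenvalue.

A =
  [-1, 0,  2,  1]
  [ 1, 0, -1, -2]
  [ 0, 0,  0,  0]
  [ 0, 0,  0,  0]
A Jordan chain for λ = 0 of length 2:
v_1 = (0, 1, 0, 0)ᵀ
v_2 = (2, 0, 1, 0)ᵀ

Let N = A − (0)·I. We want v_2 with N^2 v_2 = 0 but N^1 v_2 ≠ 0; then v_{j-1} := N · v_j for j = 2, …, 2.

Pick v_2 = (2, 0, 1, 0)ᵀ.
Then v_1 = N · v_2 = (0, 1, 0, 0)ᵀ.

Sanity check: (A − (0)·I) v_1 = (0, 0, 0, 0)ᵀ = 0. ✓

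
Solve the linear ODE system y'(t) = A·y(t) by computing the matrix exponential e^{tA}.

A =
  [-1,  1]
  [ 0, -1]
e^{tA} =
  [exp(-t), t*exp(-t)]
  [0, exp(-t)]

Strategy: write A = P · J · P⁻¹ where J is a Jordan canonical form, so e^{tA} = P · e^{tJ} · P⁻¹, and e^{tJ} can be computed block-by-block.

A has Jordan form
J =
  [-1,  1]
  [ 0, -1]
(up to reordering of blocks).

Per-block formulas:
  For a 2×2 Jordan block J_2(-1): exp(t · J_2(-1)) = e^(-1t)·(I + t·N), where N is the 2×2 nilpotent shift.

After assembling e^{tJ} and conjugating by P, we get:

e^{tA} =
  [exp(-t), t*exp(-t)]
  [0, exp(-t)]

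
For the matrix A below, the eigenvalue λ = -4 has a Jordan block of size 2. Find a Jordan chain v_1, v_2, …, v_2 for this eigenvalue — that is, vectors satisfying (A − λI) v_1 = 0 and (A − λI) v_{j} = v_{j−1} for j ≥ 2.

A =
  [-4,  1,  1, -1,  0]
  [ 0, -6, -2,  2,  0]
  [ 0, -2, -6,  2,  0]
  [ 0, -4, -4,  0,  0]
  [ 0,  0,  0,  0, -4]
A Jordan chain for λ = -4 of length 2:
v_1 = (1, -2, -2, -4, 0)ᵀ
v_2 = (0, 1, 0, 0, 0)ᵀ

Let N = A − (-4)·I. We want v_2 with N^2 v_2 = 0 but N^1 v_2 ≠ 0; then v_{j-1} := N · v_j for j = 2, …, 2.

Pick v_2 = (0, 1, 0, 0, 0)ᵀ.
Then v_1 = N · v_2 = (1, -2, -2, -4, 0)ᵀ.

Sanity check: (A − (-4)·I) v_1 = (0, 0, 0, 0, 0)ᵀ = 0. ✓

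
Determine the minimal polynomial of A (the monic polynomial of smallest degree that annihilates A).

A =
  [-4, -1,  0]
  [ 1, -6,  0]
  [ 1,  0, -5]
x^3 + 15*x^2 + 75*x + 125

The characteristic polynomial is χ_A(x) = (x + 5)^3, so the eigenvalues are known. The minimal polynomial is
  m_A(x) = Π_λ (x − λ)^{k_λ}
where k_λ is the size of the *largest* Jordan block for λ (equivalently, the smallest k with (A − λI)^k v = 0 for every generalised eigenvector v of λ).

  λ = -5: largest Jordan block has size 3, contributing (x + 5)^3

So m_A(x) = (x + 5)^3 = x^3 + 15*x^2 + 75*x + 125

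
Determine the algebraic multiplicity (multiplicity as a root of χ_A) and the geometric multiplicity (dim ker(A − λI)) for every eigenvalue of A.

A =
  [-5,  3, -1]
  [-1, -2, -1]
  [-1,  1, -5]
λ = -4: alg = 3, geom = 1

Step 1 — factor the characteristic polynomial to read off the algebraic multiplicities:
  χ_A(x) = (x + 4)^3

Step 2 — compute geometric multiplicities via the rank-nullity identity g(λ) = n − rank(A − λI):
  rank(A − (-4)·I) = 2, so dim ker(A − (-4)·I) = n − 2 = 1

Summary:
  λ = -4: algebraic multiplicity = 3, geometric multiplicity = 1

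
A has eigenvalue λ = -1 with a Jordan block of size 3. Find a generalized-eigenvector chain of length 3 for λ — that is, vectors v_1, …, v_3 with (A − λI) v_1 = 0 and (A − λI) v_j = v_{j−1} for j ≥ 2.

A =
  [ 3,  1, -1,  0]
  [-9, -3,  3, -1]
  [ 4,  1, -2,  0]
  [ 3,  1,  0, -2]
A Jordan chain for λ = -1 of length 3:
v_1 = (3, -9, 3, 0)ᵀ
v_2 = (4, -9, 4, 3)ᵀ
v_3 = (1, 0, 0, 0)ᵀ

Let N = A − (-1)·I. We want v_3 with N^3 v_3 = 0 but N^2 v_3 ≠ 0; then v_{j-1} := N · v_j for j = 3, …, 2.

Pick v_3 = (1, 0, 0, 0)ᵀ.
Then v_2 = N · v_3 = (4, -9, 4, 3)ᵀ.
Then v_1 = N · v_2 = (3, -9, 3, 0)ᵀ.

Sanity check: (A − (-1)·I) v_1 = (0, 0, 0, 0)ᵀ = 0. ✓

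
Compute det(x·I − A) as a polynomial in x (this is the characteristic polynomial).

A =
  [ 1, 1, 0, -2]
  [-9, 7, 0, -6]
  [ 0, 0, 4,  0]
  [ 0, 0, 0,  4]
x^4 - 16*x^3 + 96*x^2 - 256*x + 256

Expanding det(x·I − A) (e.g. by cofactor expansion or by noting that A is similar to its Jordan form J, which has the same characteristic polynomial as A) gives
  χ_A(x) = x^4 - 16*x^3 + 96*x^2 - 256*x + 256
which factors as (x - 4)^4. The eigenvalues (with algebraic multiplicities) are λ = 4 with multiplicity 4.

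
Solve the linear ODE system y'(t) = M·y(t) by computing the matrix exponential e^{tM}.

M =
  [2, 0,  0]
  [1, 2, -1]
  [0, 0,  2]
e^{tM} =
  [exp(2*t), 0, 0]
  [t*exp(2*t), exp(2*t), -t*exp(2*t)]
  [0, 0, exp(2*t)]

Strategy: write M = P · J · P⁻¹ where J is a Jordan canonical form, so e^{tM} = P · e^{tJ} · P⁻¹, and e^{tJ} can be computed block-by-block.

M has Jordan form
J =
  [2, 1, 0]
  [0, 2, 0]
  [0, 0, 2]
(up to reordering of blocks).

Per-block formulas:
  For a 2×2 Jordan block J_2(2): exp(t · J_2(2)) = e^(2t)·(I + t·N), where N is the 2×2 nilpotent shift.
  For a 1×1 block at λ = 2: exp(t · [2]) = [e^(2t)].

After assembling e^{tJ} and conjugating by P, we get:

e^{tM} =
  [exp(2*t), 0, 0]
  [t*exp(2*t), exp(2*t), -t*exp(2*t)]
  [0, 0, exp(2*t)]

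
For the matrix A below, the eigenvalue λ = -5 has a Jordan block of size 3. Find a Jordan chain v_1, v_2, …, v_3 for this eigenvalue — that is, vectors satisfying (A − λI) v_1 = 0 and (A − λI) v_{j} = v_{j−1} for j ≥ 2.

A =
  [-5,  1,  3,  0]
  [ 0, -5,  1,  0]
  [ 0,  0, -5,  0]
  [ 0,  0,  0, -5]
A Jordan chain for λ = -5 of length 3:
v_1 = (1, 0, 0, 0)ᵀ
v_2 = (3, 1, 0, 0)ᵀ
v_3 = (0, 0, 1, 0)ᵀ

Let N = A − (-5)·I. We want v_3 with N^3 v_3 = 0 but N^2 v_3 ≠ 0; then v_{j-1} := N · v_j for j = 3, …, 2.

Pick v_3 = (0, 0, 1, 0)ᵀ.
Then v_2 = N · v_3 = (3, 1, 0, 0)ᵀ.
Then v_1 = N · v_2 = (1, 0, 0, 0)ᵀ.

Sanity check: (A − (-5)·I) v_1 = (0, 0, 0, 0)ᵀ = 0. ✓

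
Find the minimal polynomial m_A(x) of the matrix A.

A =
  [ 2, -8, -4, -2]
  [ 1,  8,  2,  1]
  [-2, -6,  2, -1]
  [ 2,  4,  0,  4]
x^2 - 8*x + 16

The characteristic polynomial is χ_A(x) = (x - 4)^4, so the eigenvalues are known. The minimal polynomial is
  m_A(x) = Π_λ (x − λ)^{k_λ}
where k_λ is the size of the *largest* Jordan block for λ (equivalently, the smallest k with (A − λI)^k v = 0 for every generalised eigenvector v of λ).

  λ = 4: largest Jordan block has size 2, contributing (x − 4)^2

So m_A(x) = (x - 4)^2 = x^2 - 8*x + 16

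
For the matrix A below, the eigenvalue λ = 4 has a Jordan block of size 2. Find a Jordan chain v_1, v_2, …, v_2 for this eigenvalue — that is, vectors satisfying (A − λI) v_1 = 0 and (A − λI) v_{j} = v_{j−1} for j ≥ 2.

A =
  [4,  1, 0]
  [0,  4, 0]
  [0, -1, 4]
A Jordan chain for λ = 4 of length 2:
v_1 = (1, 0, -1)ᵀ
v_2 = (0, 1, 0)ᵀ

Let N = A − (4)·I. We want v_2 with N^2 v_2 = 0 but N^1 v_2 ≠ 0; then v_{j-1} := N · v_j for j = 2, …, 2.

Pick v_2 = (0, 1, 0)ᵀ.
Then v_1 = N · v_2 = (1, 0, -1)ᵀ.

Sanity check: (A − (4)·I) v_1 = (0, 0, 0)ᵀ = 0. ✓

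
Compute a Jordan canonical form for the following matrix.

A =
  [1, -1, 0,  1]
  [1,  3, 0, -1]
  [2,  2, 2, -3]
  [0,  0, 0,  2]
J_2(2) ⊕ J_2(2)

The characteristic polynomial is
  det(x·I − A) = x^4 - 8*x^3 + 24*x^2 - 32*x + 16 = (x - 2)^4

Eigenvalues and multiplicities (the geometric multiplicity of λ is n − rank(A − λI), which equals the number of Jordan blocks for λ):
  λ = 2: algebraic multiplicity = 4, geometric multiplicity = 2

Determining the block sizes for each eigenvalue:
  λ = 2: with am = 4 and gm = 2, the partition is not yet determined (e.g. several partitions of 4 into 2 parts exist). Let N = A − (2)·I. Computing rank(N^1) = 2, rank(N^2) = 0; the number of blocks of size ≥ j is rank(N^{j−1}) − rank(N^j), giving [2, 2]. So we have 2 block(s) of size 2 → block sizes [2, 2]

Assembling the blocks gives a Jordan form
J =
  [2, 1, 0, 0]
  [0, 2, 0, 0]
  [0, 0, 2, 1]
  [0, 0, 0, 2]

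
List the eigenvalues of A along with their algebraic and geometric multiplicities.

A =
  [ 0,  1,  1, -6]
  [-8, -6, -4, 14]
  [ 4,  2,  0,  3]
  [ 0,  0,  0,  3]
λ = -2: alg = 3, geom = 2; λ = 3: alg = 1, geom = 1

Step 1 — factor the characteristic polynomial to read off the algebraic multiplicities:
  χ_A(x) = (x - 3)*(x + 2)^3

Step 2 — compute geometric multiplicities via the rank-nullity identity g(λ) = n − rank(A − λI):
  rank(A − (-2)·I) = 2, so dim ker(A − (-2)·I) = n − 2 = 2
  rank(A − (3)·I) = 3, so dim ker(A − (3)·I) = n − 3 = 1

Summary:
  λ = -2: algebraic multiplicity = 3, geometric multiplicity = 2
  λ = 3: algebraic multiplicity = 1, geometric multiplicity = 1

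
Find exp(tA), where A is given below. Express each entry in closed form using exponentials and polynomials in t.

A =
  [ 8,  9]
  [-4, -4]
e^{tA} =
  [6*t*exp(2*t) + exp(2*t), 9*t*exp(2*t)]
  [-4*t*exp(2*t), -6*t*exp(2*t) + exp(2*t)]

Strategy: write A = P · J · P⁻¹ where J is a Jordan canonical form, so e^{tA} = P · e^{tJ} · P⁻¹, and e^{tJ} can be computed block-by-block.

A has Jordan form
J =
  [2, 1]
  [0, 2]
(up to reordering of blocks).

Per-block formulas:
  For a 2×2 Jordan block J_2(2): exp(t · J_2(2)) = e^(2t)·(I + t·N), where N is the 2×2 nilpotent shift.

After assembling e^{tJ} and conjugating by P, we get:

e^{tA} =
  [6*t*exp(2*t) + exp(2*t), 9*t*exp(2*t)]
  [-4*t*exp(2*t), -6*t*exp(2*t) + exp(2*t)]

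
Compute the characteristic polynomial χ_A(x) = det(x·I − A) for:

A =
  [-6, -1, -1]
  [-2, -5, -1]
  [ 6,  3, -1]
x^3 + 12*x^2 + 48*x + 64

Expanding det(x·I − A) (e.g. by cofactor expansion or by noting that A is similar to its Jordan form J, which has the same characteristic polynomial as A) gives
  χ_A(x) = x^3 + 12*x^2 + 48*x + 64
which factors as (x + 4)^3. The eigenvalues (with algebraic multiplicities) are λ = -4 with multiplicity 3.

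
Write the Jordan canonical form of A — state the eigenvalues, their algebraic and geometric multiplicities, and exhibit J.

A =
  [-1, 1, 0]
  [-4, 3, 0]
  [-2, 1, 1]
J_2(1) ⊕ J_1(1)

The characteristic polynomial is
  det(x·I − A) = x^3 - 3*x^2 + 3*x - 1 = (x - 1)^3

Eigenvalues and multiplicities (the geometric multiplicity of λ is n − rank(A − λI), which equals the number of Jordan blocks for λ):
  λ = 1: algebraic multiplicity = 3, geometric multiplicity = 2

Determining the block sizes for each eigenvalue:
  λ = 1: 2 blocks summing to 3 forces exactly one block of size 2 and the rest size 1 → block sizes [2, 1]

Assembling the blocks gives a Jordan form
J =
  [1, 1, 0]
  [0, 1, 0]
  [0, 0, 1]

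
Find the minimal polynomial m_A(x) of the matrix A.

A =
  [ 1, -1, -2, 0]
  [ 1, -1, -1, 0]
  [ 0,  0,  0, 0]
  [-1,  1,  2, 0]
x^3

The characteristic polynomial is χ_A(x) = x^4, so the eigenvalues are known. The minimal polynomial is
  m_A(x) = Π_λ (x − λ)^{k_λ}
where k_λ is the size of the *largest* Jordan block for λ (equivalently, the smallest k with (A − λI)^k v = 0 for every generalised eigenvector v of λ).

  λ = 0: largest Jordan block has size 3, contributing (x − 0)^3

So m_A(x) = x^3 = x^3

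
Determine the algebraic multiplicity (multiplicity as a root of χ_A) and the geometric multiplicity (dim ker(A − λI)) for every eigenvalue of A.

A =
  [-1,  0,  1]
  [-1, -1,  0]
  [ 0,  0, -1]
λ = -1: alg = 3, geom = 1

Step 1 — factor the characteristic polynomial to read off the algebraic multiplicities:
  χ_A(x) = (x + 1)^3

Step 2 — compute geometric multiplicities via the rank-nullity identity g(λ) = n − rank(A − λI):
  rank(A − (-1)·I) = 2, so dim ker(A − (-1)·I) = n − 2 = 1

Summary:
  λ = -1: algebraic multiplicity = 3, geometric multiplicity = 1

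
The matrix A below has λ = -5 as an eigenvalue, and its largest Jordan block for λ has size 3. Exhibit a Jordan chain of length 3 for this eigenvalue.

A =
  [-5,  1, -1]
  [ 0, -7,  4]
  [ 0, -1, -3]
A Jordan chain for λ = -5 of length 3:
v_1 = (-1, 0, 0)ᵀ
v_2 = (1, -2, -1)ᵀ
v_3 = (0, 1, 0)ᵀ

Let N = A − (-5)·I. We want v_3 with N^3 v_3 = 0 but N^2 v_3 ≠ 0; then v_{j-1} := N · v_j for j = 3, …, 2.

Pick v_3 = (0, 1, 0)ᵀ.
Then v_2 = N · v_3 = (1, -2, -1)ᵀ.
Then v_1 = N · v_2 = (-1, 0, 0)ᵀ.

Sanity check: (A − (-5)·I) v_1 = (0, 0, 0)ᵀ = 0. ✓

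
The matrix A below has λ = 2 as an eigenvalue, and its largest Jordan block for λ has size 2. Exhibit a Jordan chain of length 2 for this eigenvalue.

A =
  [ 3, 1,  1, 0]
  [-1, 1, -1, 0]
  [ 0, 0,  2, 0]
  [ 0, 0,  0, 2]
A Jordan chain for λ = 2 of length 2:
v_1 = (1, -1, 0, 0)ᵀ
v_2 = (1, 0, 0, 0)ᵀ

Let N = A − (2)·I. We want v_2 with N^2 v_2 = 0 but N^1 v_2 ≠ 0; then v_{j-1} := N · v_j for j = 2, …, 2.

Pick v_2 = (1, 0, 0, 0)ᵀ.
Then v_1 = N · v_2 = (1, -1, 0, 0)ᵀ.

Sanity check: (A − (2)·I) v_1 = (0, 0, 0, 0)ᵀ = 0. ✓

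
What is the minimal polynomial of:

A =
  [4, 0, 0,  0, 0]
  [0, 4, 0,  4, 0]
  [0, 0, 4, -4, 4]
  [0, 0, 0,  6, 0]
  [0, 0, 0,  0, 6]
x^2 - 10*x + 24

The characteristic polynomial is χ_A(x) = (x - 6)^2*(x - 4)^3, so the eigenvalues are known. The minimal polynomial is
  m_A(x) = Π_λ (x − λ)^{k_λ}
where k_λ is the size of the *largest* Jordan block for λ (equivalently, the smallest k with (A − λI)^k v = 0 for every generalised eigenvector v of λ).

  λ = 4: largest Jordan block has size 1, contributing (x − 4)
  λ = 6: largest Jordan block has size 1, contributing (x − 6)

So m_A(x) = (x - 6)*(x - 4) = x^2 - 10*x + 24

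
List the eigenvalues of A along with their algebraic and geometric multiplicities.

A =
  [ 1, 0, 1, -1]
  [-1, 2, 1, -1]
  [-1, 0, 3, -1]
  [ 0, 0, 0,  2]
λ = 2: alg = 4, geom = 3

Step 1 — factor the characteristic polynomial to read off the algebraic multiplicities:
  χ_A(x) = (x - 2)^4

Step 2 — compute geometric multiplicities via the rank-nullity identity g(λ) = n − rank(A − λI):
  rank(A − (2)·I) = 1, so dim ker(A − (2)·I) = n − 1 = 3

Summary:
  λ = 2: algebraic multiplicity = 4, geometric multiplicity = 3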